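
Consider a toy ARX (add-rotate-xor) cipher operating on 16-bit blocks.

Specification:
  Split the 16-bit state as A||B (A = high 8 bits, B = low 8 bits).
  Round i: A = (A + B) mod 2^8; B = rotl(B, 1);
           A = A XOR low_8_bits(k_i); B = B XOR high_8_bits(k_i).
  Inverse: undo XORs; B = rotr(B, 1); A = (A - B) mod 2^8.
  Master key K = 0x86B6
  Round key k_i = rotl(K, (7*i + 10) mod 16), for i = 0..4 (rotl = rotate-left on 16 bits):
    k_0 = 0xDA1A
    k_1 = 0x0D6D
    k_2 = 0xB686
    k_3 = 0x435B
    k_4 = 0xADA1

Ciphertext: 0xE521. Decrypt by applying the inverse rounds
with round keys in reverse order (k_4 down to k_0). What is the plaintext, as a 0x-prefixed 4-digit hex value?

s_0 = ciphertext = 0xE521
s_1 = InvRound(s_0, k_4) = 0xFE46
s_2 = InvRound(s_1, k_3) = 0x2382
s_3 = InvRound(s_2, k_2) = 0x8B1A
s_4 = InvRound(s_3, k_1) = 0x5B8B
s_5 = InvRound(s_4, k_0) = 0x99A8

0x99A8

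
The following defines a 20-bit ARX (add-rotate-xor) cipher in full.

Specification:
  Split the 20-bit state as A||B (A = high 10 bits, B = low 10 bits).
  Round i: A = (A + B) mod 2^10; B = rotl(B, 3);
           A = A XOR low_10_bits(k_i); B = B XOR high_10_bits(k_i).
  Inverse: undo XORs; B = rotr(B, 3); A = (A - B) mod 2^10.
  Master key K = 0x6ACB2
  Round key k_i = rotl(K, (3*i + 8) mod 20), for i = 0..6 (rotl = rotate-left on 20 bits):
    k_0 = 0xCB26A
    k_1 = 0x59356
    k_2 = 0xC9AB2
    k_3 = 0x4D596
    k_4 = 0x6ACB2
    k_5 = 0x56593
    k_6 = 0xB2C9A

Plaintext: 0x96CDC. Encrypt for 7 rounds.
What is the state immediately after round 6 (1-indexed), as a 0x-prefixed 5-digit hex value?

0xFBCFD

s_0 = plaintext = 0x96CDC
s_1 = Round(s_0, k_0) = 0x575CD
s_2 = Round(s_1, k_1) = 0x1F30F
s_3 = Round(s_2, k_2) = 0x4E758
s_4 = Round(s_3, k_3) = 0x41FF3
s_5 = Round(s_4, k_4) = 0x12234
s_6 = Round(s_5, k_5) = 0xFBCFD
s_7 = Round(s_6, k_6) = 0x1D922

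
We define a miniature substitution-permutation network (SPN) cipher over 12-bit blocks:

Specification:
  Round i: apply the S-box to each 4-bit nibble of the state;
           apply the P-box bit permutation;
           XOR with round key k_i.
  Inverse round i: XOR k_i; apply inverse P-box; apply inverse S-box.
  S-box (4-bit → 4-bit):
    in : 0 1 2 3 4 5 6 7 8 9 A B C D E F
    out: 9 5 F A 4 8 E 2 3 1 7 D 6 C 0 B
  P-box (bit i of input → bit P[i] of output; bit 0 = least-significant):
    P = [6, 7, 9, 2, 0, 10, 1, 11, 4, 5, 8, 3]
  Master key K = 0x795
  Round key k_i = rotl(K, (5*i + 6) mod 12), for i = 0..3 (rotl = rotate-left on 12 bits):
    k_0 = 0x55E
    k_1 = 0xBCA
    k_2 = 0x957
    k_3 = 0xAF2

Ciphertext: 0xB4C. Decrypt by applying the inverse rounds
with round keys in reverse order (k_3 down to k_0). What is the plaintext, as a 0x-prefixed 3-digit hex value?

s_0 = ciphertext = 0xB4C
s_1 = InvRound(s_0, k_3) = 0x243
s_2 = InvRound(s_1, k_2) = 0x15D
s_3 = InvRound(s_2, k_1) = 0x9B6
s_4 = InvRound(s_3, k_0) = 0x338

0x338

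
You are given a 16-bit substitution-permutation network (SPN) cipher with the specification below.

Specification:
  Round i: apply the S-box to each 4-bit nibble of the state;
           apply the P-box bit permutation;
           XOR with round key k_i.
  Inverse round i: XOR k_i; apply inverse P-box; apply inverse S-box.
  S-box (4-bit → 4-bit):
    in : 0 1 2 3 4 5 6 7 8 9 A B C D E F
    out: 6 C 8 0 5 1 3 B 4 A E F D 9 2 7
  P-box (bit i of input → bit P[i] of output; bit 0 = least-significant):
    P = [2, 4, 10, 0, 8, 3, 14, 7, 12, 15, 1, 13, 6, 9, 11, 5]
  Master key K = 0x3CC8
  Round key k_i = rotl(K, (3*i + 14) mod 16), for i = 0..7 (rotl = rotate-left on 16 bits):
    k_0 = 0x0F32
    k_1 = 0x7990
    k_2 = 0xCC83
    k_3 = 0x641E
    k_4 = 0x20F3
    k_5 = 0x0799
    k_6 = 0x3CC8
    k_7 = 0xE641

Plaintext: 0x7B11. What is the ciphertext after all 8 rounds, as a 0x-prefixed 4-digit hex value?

s_0 = plaintext = 0x7B11
s_1 = Round(s_0, k_0) = 0xF9D1
s_2 = Round(s_1, k_1) = 0xD651
s_3 = Round(s_2, k_2) = 0x59E2
s_4 = Round(s_3, k_3) = 0xC457
s_5 = Round(s_4, k_4) = 0x3984
s_6 = Round(s_5, k_5) = 0xE39D
s_7 = Round(s_6, k_6) = 0x3E45
s_8 = Round(s_7, k_7) = 0x2745

0x2745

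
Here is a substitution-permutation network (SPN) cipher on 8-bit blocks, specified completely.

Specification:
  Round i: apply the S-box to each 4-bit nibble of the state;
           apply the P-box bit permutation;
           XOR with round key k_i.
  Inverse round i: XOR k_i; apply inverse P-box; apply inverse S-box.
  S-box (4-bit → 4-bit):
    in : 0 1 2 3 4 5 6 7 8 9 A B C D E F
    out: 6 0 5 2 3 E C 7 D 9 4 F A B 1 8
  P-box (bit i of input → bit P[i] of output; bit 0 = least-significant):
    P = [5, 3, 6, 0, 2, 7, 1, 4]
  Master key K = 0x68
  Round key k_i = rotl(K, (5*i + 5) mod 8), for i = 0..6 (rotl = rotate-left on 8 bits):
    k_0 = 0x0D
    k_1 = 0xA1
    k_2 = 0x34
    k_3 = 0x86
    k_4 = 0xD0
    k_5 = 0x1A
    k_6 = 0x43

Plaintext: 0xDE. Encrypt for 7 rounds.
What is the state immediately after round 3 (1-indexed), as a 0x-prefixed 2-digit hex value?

s_0 = plaintext = 0xDE
s_1 = Round(s_0, k_0) = 0xB9
s_2 = Round(s_1, k_1) = 0x16
s_3 = Round(s_2, k_2) = 0x75
s_4 = Round(s_3, k_3) = 0x49
s_5 = Round(s_4, k_4) = 0x75
s_6 = Round(s_5, k_5) = 0xD5
s_7 = Round(s_6, k_6) = 0x9E

0x75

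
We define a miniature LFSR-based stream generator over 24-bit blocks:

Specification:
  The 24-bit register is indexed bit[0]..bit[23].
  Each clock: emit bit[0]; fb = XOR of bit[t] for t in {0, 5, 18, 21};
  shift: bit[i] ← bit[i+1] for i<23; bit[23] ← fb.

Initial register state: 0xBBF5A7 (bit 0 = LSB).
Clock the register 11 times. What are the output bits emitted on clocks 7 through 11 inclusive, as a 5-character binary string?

reg_0 = 0xBBF5A7
clock 1: out=1, reg = 0xDDFAD3
clock 2: out=1, reg = 0x6EFD69
clock 3: out=1, reg = 0x377EB4
clock 4: out=0, reg = 0x9BBF5A
clock 5: out=0, reg = 0x4DDFAD
clock 6: out=1, reg = 0xA6EFD6
clock 7: out=0, reg = 0x5377EB
clock 8: out=1, reg = 0x29BBF5
clock 9: out=1, reg = 0x94DDFA
clock 10: out=0, reg = 0x4A6EFD
clock 11: out=1, reg = 0x25377E

01101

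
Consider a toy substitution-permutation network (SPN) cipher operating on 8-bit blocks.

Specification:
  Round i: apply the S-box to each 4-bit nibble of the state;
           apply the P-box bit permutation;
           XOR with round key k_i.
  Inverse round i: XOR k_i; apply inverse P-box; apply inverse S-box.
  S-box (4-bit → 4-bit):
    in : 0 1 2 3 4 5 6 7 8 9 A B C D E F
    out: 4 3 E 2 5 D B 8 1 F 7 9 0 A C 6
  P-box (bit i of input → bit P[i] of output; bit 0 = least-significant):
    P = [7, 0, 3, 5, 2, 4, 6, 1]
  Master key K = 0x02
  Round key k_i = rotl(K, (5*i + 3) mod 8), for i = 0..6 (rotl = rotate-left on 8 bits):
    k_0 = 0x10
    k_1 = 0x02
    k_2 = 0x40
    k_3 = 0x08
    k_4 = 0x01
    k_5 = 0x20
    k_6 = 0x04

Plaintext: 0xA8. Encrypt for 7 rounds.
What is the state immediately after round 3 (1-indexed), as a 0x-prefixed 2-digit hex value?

0xCD

s_0 = plaintext = 0xA8
s_1 = Round(s_0, k_0) = 0xC4
s_2 = Round(s_1, k_1) = 0x8A
s_3 = Round(s_2, k_2) = 0xCD
s_4 = Round(s_3, k_3) = 0x29
s_5 = Round(s_4, k_4) = 0xFA
s_6 = Round(s_5, k_5) = 0xF9
s_7 = Round(s_6, k_6) = 0xFD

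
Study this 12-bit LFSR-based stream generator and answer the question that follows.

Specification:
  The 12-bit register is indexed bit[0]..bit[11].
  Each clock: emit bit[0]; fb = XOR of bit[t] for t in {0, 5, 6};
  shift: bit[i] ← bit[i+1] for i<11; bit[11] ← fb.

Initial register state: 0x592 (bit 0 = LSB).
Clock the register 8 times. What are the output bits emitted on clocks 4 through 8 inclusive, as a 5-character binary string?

reg_0 = 0x592
clock 1: out=0, reg = 0x2C9
clock 2: out=1, reg = 0x164
clock 3: out=0, reg = 0x0B2
clock 4: out=0, reg = 0x859
clock 5: out=1, reg = 0x42C
clock 6: out=0, reg = 0xA16
clock 7: out=0, reg = 0x50B
clock 8: out=1, reg = 0xA85

01001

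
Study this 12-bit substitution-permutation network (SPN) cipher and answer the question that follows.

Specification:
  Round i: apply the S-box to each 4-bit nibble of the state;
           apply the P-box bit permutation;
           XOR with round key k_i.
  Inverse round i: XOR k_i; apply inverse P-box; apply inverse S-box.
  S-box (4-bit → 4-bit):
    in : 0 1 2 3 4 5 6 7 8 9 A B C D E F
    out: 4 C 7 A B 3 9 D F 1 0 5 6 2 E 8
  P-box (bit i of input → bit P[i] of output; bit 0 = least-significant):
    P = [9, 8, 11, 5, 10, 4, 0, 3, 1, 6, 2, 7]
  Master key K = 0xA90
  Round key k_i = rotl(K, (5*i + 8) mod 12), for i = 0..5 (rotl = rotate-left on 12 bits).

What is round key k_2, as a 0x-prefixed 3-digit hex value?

0x42A

K = 0xA90
k_0 = rotl(K, (5*0+8) mod 12) = rotl(K, 8) = 0x0A9
k_1 = rotl(K, (5*1+8) mod 12) = rotl(K, 1) = 0x521
k_2 = rotl(K, (5*2+8) mod 12) = rotl(K, 6) = 0x42A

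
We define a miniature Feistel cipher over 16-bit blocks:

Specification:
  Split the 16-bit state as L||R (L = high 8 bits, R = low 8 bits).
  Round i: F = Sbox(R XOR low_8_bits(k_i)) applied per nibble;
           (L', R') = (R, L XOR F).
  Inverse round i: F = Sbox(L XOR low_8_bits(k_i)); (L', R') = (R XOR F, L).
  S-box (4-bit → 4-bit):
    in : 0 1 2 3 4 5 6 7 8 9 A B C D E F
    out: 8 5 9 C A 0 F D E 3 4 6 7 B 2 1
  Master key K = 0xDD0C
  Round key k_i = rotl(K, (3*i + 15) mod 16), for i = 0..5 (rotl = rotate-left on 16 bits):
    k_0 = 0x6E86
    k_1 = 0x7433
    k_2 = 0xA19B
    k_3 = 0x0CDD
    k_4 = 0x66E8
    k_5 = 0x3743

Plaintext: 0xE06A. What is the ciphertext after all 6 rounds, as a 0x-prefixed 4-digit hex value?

0xE0FB

s_0 = plaintext = 0xE06A
s_1 = Round(s_0, k_0) = 0x6AC7
s_2 = Round(s_1, k_1) = 0xC770
s_3 = Round(s_2, k_2) = 0x70E1
s_4 = Round(s_3, k_3) = 0xE1B7
s_5 = Round(s_4, k_4) = 0xB7E0
s_6 = Round(s_5, k_5) = 0xE0FB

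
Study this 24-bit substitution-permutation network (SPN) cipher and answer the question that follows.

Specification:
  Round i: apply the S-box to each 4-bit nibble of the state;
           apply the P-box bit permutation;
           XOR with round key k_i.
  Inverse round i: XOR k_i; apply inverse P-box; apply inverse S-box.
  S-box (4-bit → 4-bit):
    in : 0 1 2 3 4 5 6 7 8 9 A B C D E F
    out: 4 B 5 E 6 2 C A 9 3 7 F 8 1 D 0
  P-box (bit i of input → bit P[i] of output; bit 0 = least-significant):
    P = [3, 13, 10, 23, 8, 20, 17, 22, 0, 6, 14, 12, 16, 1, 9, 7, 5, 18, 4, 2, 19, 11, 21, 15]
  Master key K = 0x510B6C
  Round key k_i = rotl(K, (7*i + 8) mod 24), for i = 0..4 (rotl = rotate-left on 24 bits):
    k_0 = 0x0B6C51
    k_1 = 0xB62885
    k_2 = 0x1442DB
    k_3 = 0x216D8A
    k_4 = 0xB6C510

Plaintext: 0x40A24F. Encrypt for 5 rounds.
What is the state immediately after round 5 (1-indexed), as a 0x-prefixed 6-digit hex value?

0x6B05CB

s_0 = plaintext = 0x40A24F
s_1 = Round(s_0, k_0) = 0x382642
s_2 = Round(s_1, k_1) = 0x85F6A9
s_3 = Round(s_2, k_2) = 0x0AB3D3
s_4 = Round(s_3, k_3) = 0x841A78
s_5 = Round(s_4, k_4) = 0x6B05CB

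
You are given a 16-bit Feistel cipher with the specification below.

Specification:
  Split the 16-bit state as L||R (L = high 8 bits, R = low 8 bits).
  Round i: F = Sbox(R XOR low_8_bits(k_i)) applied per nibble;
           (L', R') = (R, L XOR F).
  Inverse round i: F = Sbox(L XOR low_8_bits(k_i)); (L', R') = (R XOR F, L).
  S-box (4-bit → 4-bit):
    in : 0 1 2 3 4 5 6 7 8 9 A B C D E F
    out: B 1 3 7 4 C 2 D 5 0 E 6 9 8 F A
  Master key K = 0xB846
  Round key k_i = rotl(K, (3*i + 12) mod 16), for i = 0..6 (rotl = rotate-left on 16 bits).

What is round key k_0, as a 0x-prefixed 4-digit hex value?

0x6B84

K = 0xB846
k_0 = rotl(K, (3*0+12) mod 16) = rotl(K, 12) = 0x6B84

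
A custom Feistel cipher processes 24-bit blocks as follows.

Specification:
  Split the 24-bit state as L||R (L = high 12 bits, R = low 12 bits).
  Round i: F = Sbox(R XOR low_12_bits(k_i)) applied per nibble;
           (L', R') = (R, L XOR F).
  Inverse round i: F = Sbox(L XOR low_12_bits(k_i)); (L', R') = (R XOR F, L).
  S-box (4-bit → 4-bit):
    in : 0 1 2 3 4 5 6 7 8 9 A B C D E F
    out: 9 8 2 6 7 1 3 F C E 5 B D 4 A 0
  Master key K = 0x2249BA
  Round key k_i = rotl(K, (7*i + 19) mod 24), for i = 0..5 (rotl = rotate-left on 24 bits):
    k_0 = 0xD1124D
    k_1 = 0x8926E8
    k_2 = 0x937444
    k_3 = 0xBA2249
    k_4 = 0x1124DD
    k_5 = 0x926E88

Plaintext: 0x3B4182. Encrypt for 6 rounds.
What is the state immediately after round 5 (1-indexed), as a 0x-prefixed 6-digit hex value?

0xFFC8D7

s_0 = plaintext = 0x3B4182
s_1 = Round(s_0, k_0) = 0x182564
s_2 = Round(s_1, k_1) = 0x56474F
s_3 = Round(s_2, k_2) = 0x74F3FF
s_4 = Round(s_3, k_3) = 0x3FFFFC
s_5 = Round(s_4, k_4) = 0xFFC8D7
s_6 = Round(s_5, k_5) = 0x8D7CEC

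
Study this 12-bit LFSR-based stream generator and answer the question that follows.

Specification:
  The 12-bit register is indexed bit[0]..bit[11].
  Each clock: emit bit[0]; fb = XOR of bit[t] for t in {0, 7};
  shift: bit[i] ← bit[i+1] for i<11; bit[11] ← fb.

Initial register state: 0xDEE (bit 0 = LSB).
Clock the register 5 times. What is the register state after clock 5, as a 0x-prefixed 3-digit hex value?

reg_0 = 0xDEE
clock 1: out=0, reg = 0xEF7
clock 2: out=1, reg = 0x77B
clock 3: out=1, reg = 0xBBD
clock 4: out=1, reg = 0x5DE
clock 5: out=0, reg = 0xAEF

0xAEF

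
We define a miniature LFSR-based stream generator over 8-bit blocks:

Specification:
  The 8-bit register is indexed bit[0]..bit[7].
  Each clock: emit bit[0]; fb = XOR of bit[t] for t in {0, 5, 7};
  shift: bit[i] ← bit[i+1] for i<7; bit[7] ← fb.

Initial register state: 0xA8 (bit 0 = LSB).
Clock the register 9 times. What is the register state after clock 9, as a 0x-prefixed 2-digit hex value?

reg_0 = 0xA8
clock 1: out=0, reg = 0x54
clock 2: out=0, reg = 0x2A
clock 3: out=0, reg = 0x95
clock 4: out=1, reg = 0x4A
clock 5: out=0, reg = 0x25
clock 6: out=1, reg = 0x12
clock 7: out=0, reg = 0x09
clock 8: out=1, reg = 0x84
clock 9: out=0, reg = 0xC2

0xC2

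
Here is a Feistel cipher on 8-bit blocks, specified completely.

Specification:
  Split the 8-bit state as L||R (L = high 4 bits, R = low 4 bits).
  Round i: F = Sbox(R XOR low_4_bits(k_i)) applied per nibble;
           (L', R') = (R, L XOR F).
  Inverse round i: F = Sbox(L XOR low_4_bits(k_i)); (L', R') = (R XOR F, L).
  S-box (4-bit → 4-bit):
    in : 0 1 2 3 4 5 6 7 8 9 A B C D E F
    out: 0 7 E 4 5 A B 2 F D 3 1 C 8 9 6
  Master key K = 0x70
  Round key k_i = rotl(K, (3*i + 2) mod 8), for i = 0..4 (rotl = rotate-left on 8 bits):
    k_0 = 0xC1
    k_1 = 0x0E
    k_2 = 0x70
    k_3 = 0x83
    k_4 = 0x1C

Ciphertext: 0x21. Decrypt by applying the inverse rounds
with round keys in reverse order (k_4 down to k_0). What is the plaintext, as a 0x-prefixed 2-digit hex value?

0x0D

s_0 = ciphertext = 0x21
s_1 = InvRound(s_0, k_4) = 0x82
s_2 = InvRound(s_1, k_3) = 0x38
s_3 = InvRound(s_2, k_2) = 0xC3
s_4 = InvRound(s_3, k_1) = 0xDC
s_5 = InvRound(s_4, k_0) = 0x0D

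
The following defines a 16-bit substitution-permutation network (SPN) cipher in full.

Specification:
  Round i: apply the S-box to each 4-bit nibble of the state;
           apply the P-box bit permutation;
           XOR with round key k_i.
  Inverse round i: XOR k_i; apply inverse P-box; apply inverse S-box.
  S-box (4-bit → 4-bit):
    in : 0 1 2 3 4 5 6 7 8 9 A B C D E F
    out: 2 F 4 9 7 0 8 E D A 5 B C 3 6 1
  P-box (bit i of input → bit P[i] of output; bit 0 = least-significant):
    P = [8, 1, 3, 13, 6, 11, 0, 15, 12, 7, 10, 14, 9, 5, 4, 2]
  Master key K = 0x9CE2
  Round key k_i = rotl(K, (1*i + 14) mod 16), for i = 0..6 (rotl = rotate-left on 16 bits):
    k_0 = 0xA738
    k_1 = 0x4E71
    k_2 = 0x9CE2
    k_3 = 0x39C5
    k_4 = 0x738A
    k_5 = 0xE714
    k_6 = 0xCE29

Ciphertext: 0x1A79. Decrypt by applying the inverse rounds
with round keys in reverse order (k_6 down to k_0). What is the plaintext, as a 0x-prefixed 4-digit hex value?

s_0 = ciphertext = 0x1A79
s_1 = InvRound(s_0, k_6) = 0x2835
s_2 = InvRound(s_1, k_5) = 0xDC7F
s_3 = InvRound(s_2, k_4) = 0x1E13
s_4 = InvRound(s_3, k_3) = 0x8EFB
s_5 = InvRound(s_4, k_2) = 0xAF22
s_6 = InvRound(s_5, k_1) = 0x268B
s_7 = InvRound(s_6, k_0) = 0xE0CD

0xE0CD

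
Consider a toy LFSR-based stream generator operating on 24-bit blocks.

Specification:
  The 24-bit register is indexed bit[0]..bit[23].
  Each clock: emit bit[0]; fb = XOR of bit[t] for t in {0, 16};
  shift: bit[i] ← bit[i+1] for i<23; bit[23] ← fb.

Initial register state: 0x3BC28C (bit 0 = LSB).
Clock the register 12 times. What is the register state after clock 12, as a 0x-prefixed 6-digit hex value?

reg_0 = 0x3BC28C
clock 1: out=0, reg = 0x9DE146
clock 2: out=0, reg = 0xCEF0A3
clock 3: out=1, reg = 0xE77851
clock 4: out=1, reg = 0x73BC28
clock 5: out=0, reg = 0xB9DE14
clock 6: out=0, reg = 0xDCEF0A
clock 7: out=0, reg = 0x6E7785
clock 8: out=1, reg = 0xB73BC2
clock 9: out=0, reg = 0xDB9DE1
clock 10: out=1, reg = 0x6DCEF0
clock 11: out=0, reg = 0xB6E778
clock 12: out=0, reg = 0x5B73BC

0x5B73BC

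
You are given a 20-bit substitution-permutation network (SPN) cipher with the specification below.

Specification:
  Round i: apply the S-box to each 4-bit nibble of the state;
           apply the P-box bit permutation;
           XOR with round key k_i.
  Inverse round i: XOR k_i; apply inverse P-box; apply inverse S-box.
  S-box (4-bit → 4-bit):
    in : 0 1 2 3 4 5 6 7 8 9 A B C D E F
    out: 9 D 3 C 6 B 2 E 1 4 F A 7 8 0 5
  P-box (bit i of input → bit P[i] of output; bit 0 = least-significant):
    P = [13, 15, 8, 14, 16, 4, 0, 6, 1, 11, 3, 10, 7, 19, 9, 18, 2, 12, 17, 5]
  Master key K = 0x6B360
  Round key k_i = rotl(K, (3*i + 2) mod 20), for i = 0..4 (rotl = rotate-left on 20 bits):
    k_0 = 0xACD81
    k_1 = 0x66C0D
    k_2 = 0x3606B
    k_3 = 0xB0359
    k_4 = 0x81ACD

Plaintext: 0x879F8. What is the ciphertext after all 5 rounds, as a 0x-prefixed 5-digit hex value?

s_0 = plaintext = 0x879F8
s_1 = Round(s_0, k_0) = 0x7EF8C
s_2 = Round(s_1, k_1) = 0x5DD27
s_3 = Round(s_2, k_2) = 0x6B55F
s_4 = Round(s_3, k_3) = 0x63E0B
s_5 = Round(s_4, k_4) = 0xDC88D

0xDC88D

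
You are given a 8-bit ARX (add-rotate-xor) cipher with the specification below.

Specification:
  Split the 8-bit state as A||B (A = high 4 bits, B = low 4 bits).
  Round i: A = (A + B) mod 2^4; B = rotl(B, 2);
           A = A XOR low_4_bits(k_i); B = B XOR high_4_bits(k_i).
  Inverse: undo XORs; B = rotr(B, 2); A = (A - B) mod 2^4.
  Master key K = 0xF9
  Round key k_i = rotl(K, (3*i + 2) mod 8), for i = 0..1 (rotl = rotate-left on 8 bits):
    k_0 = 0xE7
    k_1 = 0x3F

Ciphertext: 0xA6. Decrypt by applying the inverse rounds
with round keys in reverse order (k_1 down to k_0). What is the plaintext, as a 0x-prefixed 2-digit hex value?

s_0 = ciphertext = 0xA6
s_1 = InvRound(s_0, k_1) = 0x05
s_2 = InvRound(s_1, k_0) = 0x9E

0x9E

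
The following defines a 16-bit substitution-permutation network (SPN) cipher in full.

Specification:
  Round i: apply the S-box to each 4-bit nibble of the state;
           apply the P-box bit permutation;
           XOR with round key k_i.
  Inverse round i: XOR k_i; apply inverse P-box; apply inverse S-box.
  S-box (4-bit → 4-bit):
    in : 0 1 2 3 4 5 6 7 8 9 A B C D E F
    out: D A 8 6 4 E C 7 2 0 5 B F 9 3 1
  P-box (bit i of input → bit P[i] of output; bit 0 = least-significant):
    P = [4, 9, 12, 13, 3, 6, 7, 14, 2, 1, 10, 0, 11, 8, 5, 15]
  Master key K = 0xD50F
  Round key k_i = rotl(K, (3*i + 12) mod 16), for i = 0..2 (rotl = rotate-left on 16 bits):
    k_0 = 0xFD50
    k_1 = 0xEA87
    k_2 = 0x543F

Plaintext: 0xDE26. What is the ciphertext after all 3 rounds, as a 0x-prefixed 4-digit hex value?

0x81BE

s_0 = plaintext = 0xDE26
s_1 = Round(s_0, k_0) = 0x0556
s_2 = Round(s_1, k_1) = 0x1664
s_3 = Round(s_2, k_2) = 0x81BE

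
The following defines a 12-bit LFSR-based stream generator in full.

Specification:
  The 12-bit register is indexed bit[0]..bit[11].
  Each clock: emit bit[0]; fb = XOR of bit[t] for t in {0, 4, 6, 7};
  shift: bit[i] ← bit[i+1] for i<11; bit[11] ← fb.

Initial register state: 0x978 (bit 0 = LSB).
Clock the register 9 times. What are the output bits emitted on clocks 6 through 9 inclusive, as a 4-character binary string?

reg_0 = 0x978
clock 1: out=0, reg = 0x4BC
clock 2: out=0, reg = 0x25E
clock 3: out=0, reg = 0x12F
clock 4: out=1, reg = 0x897
clock 5: out=1, reg = 0xC4B
clock 6: out=1, reg = 0x625
clock 7: out=1, reg = 0xB12
clock 8: out=0, reg = 0xD89
clock 9: out=1, reg = 0x6C4

1101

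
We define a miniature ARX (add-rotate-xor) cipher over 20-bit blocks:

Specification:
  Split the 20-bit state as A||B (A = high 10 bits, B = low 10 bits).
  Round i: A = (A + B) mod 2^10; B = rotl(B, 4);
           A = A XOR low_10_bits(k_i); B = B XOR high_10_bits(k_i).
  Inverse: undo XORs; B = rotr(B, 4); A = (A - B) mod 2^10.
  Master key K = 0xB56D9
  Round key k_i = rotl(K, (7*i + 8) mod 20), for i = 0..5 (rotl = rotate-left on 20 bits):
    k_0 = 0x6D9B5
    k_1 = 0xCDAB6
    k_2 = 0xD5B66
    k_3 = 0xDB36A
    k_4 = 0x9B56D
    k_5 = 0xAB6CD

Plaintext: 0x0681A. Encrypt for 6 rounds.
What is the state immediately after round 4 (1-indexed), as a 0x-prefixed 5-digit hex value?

s_0 = plaintext = 0x0681A
s_1 = Round(s_0, k_0) = 0x60416
s_2 = Round(s_1, k_1) = 0xC8656
s_3 = Round(s_2, k_2) = 0x8463F
s_4 = Round(s_3, k_3) = 0xCE894
s_5 = Round(s_4, k_4) = 0xA8F2F
s_6 = Round(s_5, k_5) = 0xC7C51

0xCE894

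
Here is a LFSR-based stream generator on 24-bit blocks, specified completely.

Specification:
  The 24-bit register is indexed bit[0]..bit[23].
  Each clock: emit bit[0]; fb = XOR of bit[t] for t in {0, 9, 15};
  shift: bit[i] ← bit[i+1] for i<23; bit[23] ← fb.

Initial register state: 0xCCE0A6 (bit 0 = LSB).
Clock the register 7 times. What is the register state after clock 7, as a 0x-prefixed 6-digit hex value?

0x9F99C1

reg_0 = 0xCCE0A6
clock 1: out=0, reg = 0xE67053
clock 2: out=1, reg = 0xF33829
clock 3: out=1, reg = 0xF99C14
clock 4: out=0, reg = 0xFCCE0A
clock 5: out=0, reg = 0x7E6705
clock 6: out=1, reg = 0x3F3382
clock 7: out=0, reg = 0x9F99C1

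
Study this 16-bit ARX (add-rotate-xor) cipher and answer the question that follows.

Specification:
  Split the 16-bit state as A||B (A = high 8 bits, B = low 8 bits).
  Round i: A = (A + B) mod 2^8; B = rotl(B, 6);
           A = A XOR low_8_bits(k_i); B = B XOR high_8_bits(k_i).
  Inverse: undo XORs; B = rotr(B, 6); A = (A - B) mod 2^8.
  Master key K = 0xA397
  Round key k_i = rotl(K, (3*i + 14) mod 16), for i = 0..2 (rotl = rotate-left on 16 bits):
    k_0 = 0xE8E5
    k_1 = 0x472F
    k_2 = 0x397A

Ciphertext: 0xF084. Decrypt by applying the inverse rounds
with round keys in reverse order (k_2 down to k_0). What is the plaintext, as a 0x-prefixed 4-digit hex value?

0x58B8

s_0 = ciphertext = 0xF084
s_1 = InvRound(s_0, k_2) = 0x94F6
s_2 = InvRound(s_1, k_1) = 0xF5C6
s_3 = InvRound(s_2, k_0) = 0x58B8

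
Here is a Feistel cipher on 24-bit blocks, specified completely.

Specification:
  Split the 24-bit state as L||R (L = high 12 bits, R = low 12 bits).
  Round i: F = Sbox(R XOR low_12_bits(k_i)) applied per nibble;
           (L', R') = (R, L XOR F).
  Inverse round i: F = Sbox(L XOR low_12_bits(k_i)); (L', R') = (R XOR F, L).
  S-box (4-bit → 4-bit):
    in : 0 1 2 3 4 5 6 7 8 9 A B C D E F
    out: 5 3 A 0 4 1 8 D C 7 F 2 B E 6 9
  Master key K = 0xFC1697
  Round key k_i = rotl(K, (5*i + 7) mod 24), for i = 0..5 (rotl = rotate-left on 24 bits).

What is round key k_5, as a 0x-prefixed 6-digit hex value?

0x1697FC

K = 0xFC1697
k_0 = rotl(K, (5*0+7) mod 24) = rotl(K, 7) = 0x0B4BFE
k_1 = rotl(K, (5*1+7) mod 24) = rotl(K, 12) = 0x697FC1
k_2 = rotl(K, (5*2+7) mod 24) = rotl(K, 17) = 0x2FF82D
k_3 = rotl(K, (5*3+7) mod 24) = rotl(K, 22) = 0xFF05A5
k_4 = rotl(K, (5*4+7) mod 24) = rotl(K, 3) = 0xE0B4BF
k_5 = rotl(K, (5*5+7) mod 24) = rotl(K, 8) = 0x1697FC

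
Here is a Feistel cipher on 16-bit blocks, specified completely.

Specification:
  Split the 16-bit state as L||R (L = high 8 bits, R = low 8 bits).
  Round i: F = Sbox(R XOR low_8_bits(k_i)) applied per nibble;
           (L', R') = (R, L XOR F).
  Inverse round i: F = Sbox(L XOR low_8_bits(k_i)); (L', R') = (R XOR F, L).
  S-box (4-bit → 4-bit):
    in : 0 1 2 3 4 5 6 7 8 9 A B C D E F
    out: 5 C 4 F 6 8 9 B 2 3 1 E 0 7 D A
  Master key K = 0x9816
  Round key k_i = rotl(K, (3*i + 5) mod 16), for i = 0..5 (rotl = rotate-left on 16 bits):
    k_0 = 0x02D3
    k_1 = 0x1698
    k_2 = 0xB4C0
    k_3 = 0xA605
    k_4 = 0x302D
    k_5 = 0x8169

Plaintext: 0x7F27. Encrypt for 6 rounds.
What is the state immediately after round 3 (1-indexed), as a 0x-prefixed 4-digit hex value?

0x4BF7

s_0 = plaintext = 0x7F27
s_1 = Round(s_0, k_0) = 0x27D9
s_2 = Round(s_1, k_1) = 0xD94B
s_3 = Round(s_2, k_2) = 0x4BF7
s_4 = Round(s_3, k_3) = 0xF7EF
s_5 = Round(s_4, k_4) = 0xEFF3
s_6 = Round(s_5, k_5) = 0xF3DE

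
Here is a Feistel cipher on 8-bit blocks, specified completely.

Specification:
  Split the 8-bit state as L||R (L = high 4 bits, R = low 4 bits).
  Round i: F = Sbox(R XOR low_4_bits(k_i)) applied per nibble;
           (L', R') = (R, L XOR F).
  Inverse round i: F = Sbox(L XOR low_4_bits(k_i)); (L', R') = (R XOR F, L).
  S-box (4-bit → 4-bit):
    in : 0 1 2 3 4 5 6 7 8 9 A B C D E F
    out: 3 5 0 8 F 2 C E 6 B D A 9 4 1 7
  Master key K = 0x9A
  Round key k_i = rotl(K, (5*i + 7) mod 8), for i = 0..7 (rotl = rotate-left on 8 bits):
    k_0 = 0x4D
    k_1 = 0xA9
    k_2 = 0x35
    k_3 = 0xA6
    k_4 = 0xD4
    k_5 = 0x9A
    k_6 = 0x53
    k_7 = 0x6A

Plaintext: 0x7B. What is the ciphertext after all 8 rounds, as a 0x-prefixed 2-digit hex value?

0x06

s_0 = plaintext = 0x7B
s_1 = Round(s_0, k_0) = 0xBB
s_2 = Round(s_1, k_1) = 0xBB
s_3 = Round(s_2, k_2) = 0xBA
s_4 = Round(s_3, k_3) = 0xA2
s_5 = Round(s_4, k_4) = 0x26
s_6 = Round(s_5, k_5) = 0x6B
s_7 = Round(s_6, k_6) = 0xB0
s_8 = Round(s_7, k_7) = 0x06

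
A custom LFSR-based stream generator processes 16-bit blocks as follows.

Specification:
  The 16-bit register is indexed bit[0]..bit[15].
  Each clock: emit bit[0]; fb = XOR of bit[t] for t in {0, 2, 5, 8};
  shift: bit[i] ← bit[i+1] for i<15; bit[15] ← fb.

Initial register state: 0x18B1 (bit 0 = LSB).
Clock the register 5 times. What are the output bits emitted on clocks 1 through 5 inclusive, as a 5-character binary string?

10001

reg_0 = 0x18B1
clock 1: out=1, reg = 0x0C58
clock 2: out=0, reg = 0x062C
clock 3: out=0, reg = 0x0316
clock 4: out=0, reg = 0x018B
clock 5: out=1, reg = 0x00C5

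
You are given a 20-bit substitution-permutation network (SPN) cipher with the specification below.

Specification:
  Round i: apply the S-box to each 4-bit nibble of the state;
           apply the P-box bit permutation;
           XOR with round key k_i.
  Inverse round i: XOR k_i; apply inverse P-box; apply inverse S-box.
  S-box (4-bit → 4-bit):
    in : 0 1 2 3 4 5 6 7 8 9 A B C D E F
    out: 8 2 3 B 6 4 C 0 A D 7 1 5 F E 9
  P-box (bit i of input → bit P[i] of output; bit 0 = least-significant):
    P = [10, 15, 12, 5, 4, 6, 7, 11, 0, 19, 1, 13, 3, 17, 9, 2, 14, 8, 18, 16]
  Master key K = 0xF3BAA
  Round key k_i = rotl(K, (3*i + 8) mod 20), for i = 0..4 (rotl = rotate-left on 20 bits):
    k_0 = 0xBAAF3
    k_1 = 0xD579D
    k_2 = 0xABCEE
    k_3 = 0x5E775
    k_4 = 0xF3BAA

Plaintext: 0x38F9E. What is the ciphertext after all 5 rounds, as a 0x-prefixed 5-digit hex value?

s_0 = plaintext = 0x38F9E
s_1 = Round(s_0, k_0) = 0x85346
s_2 = Round(s_1, k_1) = 0x4647C
s_3 = Round(s_2, k_2) = 0x6ABE8
s_4 = Round(s_3, k_3) = 0x26D9C
s_5 = Round(s_4, k_4) = 0x7443D

0x7443D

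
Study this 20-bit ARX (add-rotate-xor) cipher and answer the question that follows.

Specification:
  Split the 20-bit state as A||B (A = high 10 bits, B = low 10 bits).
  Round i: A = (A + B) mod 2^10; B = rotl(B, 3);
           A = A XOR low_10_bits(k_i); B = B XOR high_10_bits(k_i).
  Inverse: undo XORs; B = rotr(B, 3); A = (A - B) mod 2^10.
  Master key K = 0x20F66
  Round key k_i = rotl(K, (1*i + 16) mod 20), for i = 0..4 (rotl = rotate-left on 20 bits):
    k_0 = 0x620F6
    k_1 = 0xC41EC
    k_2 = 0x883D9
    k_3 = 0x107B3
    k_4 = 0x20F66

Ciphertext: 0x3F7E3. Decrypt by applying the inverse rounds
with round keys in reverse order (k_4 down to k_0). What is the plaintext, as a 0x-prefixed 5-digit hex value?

0xF6477

s_0 = ciphertext = 0x3F7E3
s_1 = InvRound(s_0, k_4) = 0xCBC6C
s_2 = InvRound(s_1, k_3) = 0x85E85
s_3 = InvRound(s_2, k_2) = 0xCEA94
s_4 = InvRound(s_3, k_1) = 0x29A30
s_5 = InvRound(s_4, k_0) = 0xF6477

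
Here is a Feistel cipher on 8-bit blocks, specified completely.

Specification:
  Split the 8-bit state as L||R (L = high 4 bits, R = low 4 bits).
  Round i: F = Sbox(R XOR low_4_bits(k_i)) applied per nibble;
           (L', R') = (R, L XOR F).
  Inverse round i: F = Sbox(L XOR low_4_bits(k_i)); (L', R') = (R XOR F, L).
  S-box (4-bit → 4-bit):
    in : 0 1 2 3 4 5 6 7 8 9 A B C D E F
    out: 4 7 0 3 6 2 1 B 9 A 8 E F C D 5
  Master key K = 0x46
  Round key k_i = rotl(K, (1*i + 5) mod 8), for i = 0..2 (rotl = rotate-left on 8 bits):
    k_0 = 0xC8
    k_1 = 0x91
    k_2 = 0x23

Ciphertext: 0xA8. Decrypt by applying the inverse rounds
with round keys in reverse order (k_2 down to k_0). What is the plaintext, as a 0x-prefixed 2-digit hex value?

0x59

s_0 = ciphertext = 0xA8
s_1 = InvRound(s_0, k_2) = 0x2A
s_2 = InvRound(s_1, k_1) = 0x92
s_3 = InvRound(s_2, k_0) = 0x59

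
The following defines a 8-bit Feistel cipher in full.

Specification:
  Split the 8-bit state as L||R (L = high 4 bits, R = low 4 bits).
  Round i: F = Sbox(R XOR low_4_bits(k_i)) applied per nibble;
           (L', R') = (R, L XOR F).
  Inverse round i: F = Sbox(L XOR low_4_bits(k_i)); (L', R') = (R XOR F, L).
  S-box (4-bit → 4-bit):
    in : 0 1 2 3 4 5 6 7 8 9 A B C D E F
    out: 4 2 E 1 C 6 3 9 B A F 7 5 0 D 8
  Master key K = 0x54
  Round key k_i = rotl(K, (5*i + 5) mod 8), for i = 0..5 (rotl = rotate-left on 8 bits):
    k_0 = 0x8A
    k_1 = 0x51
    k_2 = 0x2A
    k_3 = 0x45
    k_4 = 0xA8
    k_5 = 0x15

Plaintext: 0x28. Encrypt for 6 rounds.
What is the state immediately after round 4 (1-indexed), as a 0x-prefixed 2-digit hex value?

s_0 = plaintext = 0x28
s_1 = Round(s_0, k_0) = 0x8C
s_2 = Round(s_1, k_1) = 0xC8
s_3 = Round(s_2, k_2) = 0x82
s_4 = Round(s_3, k_3) = 0x21
s_5 = Round(s_4, k_4) = 0x18
s_6 = Round(s_5, k_5) = 0x81

0x21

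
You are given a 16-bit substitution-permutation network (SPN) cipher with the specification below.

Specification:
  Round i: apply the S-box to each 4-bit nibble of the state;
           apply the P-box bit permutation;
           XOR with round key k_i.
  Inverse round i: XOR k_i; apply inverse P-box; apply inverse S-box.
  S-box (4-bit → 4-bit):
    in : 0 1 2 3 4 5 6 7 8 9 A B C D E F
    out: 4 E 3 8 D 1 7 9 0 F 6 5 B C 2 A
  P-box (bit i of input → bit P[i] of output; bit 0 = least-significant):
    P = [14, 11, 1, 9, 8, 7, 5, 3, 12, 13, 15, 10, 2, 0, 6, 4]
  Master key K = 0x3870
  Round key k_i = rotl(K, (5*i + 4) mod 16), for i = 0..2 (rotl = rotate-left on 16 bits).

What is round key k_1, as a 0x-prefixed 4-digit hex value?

0xE070

K = 0x3870
k_0 = rotl(K, (5*0+4) mod 16) = rotl(K, 4) = 0x8703
k_1 = rotl(K, (5*1+4) mod 16) = rotl(K, 9) = 0xE070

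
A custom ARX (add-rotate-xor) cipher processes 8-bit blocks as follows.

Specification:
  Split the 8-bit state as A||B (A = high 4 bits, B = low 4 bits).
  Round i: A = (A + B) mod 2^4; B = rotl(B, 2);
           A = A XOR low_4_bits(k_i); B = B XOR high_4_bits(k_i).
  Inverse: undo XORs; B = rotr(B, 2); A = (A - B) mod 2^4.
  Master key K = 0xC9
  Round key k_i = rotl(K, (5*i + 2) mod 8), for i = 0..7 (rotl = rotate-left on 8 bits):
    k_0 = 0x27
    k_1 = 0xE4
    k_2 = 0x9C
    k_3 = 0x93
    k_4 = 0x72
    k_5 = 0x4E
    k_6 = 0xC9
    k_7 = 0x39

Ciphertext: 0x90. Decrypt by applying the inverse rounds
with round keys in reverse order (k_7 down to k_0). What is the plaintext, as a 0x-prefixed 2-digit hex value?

0x30

s_0 = ciphertext = 0x90
s_1 = InvRound(s_0, k_7) = 0x4C
s_2 = InvRound(s_1, k_6) = 0xD0
s_3 = InvRound(s_2, k_5) = 0x21
s_4 = InvRound(s_3, k_4) = 0x79
s_5 = InvRound(s_4, k_3) = 0x40
s_6 = InvRound(s_5, k_2) = 0x26
s_7 = InvRound(s_6, k_1) = 0x42
s_8 = InvRound(s_7, k_0) = 0x30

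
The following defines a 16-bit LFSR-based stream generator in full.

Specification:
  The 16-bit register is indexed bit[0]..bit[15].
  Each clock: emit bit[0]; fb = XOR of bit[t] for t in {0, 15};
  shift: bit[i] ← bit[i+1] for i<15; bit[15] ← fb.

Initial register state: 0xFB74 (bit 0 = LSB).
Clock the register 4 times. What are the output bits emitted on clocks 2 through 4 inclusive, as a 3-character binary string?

010

reg_0 = 0xFB74
clock 1: out=0, reg = 0xFDBA
clock 2: out=0, reg = 0xFEDD
clock 3: out=1, reg = 0x7F6E
clock 4: out=0, reg = 0x3FB7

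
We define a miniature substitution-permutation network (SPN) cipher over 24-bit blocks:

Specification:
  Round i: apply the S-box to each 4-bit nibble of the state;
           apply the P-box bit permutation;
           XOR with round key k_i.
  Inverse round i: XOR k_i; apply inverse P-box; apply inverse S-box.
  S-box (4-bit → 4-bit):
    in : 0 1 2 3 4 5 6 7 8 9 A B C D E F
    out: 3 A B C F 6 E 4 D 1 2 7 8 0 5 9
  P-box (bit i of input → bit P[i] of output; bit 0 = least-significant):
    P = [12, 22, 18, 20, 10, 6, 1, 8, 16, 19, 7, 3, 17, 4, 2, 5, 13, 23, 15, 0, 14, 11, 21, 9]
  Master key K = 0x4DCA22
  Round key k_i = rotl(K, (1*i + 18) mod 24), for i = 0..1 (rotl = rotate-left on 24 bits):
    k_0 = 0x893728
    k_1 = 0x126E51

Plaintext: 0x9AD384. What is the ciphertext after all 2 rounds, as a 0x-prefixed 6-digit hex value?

s_0 = plaintext = 0x9AD384
s_1 = Round(s_0, k_0) = 0x5D62A2
s_2 = Round(s_1, k_1) = 0x6B762D

0x6B762D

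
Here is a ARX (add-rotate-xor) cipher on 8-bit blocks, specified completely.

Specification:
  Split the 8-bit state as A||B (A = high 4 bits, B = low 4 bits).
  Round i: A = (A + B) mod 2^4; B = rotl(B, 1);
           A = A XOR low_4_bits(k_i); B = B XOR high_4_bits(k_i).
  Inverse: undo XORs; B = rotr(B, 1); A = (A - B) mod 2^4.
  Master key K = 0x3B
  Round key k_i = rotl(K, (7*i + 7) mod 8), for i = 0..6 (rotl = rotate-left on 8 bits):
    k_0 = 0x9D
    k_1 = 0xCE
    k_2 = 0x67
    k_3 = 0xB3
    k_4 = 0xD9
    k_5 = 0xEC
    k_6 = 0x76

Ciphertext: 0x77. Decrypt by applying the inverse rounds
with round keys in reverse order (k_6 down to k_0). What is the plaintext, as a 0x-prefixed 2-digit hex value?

0xFD

s_0 = ciphertext = 0x77
s_1 = InvRound(s_0, k_6) = 0x10
s_2 = InvRound(s_1, k_5) = 0x67
s_3 = InvRound(s_2, k_4) = 0xA5
s_4 = InvRound(s_3, k_3) = 0x27
s_5 = InvRound(s_4, k_2) = 0xD8
s_6 = InvRound(s_5, k_1) = 0x12
s_7 = InvRound(s_6, k_0) = 0xFD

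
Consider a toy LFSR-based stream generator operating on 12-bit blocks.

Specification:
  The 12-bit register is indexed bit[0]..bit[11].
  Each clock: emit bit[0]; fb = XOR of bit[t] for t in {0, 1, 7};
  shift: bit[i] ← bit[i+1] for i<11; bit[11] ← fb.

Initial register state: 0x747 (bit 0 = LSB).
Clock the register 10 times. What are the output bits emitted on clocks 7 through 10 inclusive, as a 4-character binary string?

reg_0 = 0x747
clock 1: out=1, reg = 0x3A3
clock 2: out=1, reg = 0x9D1
clock 3: out=1, reg = 0x4E8
clock 4: out=0, reg = 0xA74
clock 5: out=0, reg = 0x53A
clock 6: out=0, reg = 0xA9D
clock 7: out=1, reg = 0x54E
clock 8: out=0, reg = 0xAA7
clock 9: out=1, reg = 0xD53
clock 10: out=1, reg = 0x6A9

1011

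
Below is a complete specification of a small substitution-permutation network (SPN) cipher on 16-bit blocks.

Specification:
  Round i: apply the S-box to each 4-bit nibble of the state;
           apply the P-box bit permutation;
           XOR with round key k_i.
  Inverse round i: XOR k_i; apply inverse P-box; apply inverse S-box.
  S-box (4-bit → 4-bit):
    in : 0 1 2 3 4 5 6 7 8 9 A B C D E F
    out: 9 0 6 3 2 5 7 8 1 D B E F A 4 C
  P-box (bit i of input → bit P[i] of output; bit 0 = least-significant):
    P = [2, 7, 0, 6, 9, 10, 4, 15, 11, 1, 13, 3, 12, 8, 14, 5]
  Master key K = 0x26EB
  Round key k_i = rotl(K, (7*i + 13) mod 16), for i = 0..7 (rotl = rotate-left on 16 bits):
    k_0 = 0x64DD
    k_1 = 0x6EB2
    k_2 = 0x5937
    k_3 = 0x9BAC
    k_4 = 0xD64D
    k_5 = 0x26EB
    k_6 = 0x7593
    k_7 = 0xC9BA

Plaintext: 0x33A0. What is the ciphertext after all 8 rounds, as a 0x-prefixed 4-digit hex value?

s_0 = plaintext = 0x33A0
s_1 = Round(s_0, k_0) = 0xFB9B
s_2 = Round(s_1, k_1) = 0x8C49
s_3 = Round(s_2, k_2) = 0x6578
s_4 = Round(s_3, k_3) = 0x62A8
s_5 = Round(s_4, k_4) = 0x214B
s_6 = Round(s_5, k_5) = 0x632A
s_7 = Round(s_6, k_6) = 0x2845
s_8 = Round(s_7, k_7) = 0x84BF

0x84BF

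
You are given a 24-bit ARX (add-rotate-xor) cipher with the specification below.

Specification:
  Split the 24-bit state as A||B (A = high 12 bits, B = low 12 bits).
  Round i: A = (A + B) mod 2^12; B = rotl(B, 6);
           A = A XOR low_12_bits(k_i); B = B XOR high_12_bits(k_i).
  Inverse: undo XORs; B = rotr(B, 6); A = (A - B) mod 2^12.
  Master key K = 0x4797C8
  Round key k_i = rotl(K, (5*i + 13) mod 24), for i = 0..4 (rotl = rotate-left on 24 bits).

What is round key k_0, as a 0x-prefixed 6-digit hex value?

K = 0x4797C8
k_0 = rotl(K, (5*0+13) mod 24) = rotl(K, 13) = 0xF908F2

0xF908F2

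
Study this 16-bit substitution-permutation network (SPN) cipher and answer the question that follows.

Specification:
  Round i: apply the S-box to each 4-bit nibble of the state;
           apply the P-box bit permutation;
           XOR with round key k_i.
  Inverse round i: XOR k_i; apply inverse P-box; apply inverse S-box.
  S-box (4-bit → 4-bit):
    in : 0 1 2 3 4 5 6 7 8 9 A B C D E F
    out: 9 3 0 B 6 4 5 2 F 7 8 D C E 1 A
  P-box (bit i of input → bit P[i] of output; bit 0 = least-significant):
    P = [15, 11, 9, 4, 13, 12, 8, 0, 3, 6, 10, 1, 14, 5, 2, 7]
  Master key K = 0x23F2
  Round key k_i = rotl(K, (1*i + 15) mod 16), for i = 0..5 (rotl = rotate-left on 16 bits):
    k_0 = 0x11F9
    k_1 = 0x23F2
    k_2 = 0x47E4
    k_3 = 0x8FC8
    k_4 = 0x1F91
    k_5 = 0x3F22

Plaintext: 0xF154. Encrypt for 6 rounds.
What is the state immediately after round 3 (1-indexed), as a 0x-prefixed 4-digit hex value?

0xD25B

s_0 = plaintext = 0xF154
s_1 = Round(s_0, k_0) = 0x1A11
s_2 = Round(s_1, k_1) = 0xDBD0
s_3 = Round(s_2, k_2) = 0xD25B
s_4 = Round(s_3, k_3) = 0x0C7C
s_5 = Round(s_4, k_4) = 0x4903
s_6 = Round(s_5, k_5) = 0x935F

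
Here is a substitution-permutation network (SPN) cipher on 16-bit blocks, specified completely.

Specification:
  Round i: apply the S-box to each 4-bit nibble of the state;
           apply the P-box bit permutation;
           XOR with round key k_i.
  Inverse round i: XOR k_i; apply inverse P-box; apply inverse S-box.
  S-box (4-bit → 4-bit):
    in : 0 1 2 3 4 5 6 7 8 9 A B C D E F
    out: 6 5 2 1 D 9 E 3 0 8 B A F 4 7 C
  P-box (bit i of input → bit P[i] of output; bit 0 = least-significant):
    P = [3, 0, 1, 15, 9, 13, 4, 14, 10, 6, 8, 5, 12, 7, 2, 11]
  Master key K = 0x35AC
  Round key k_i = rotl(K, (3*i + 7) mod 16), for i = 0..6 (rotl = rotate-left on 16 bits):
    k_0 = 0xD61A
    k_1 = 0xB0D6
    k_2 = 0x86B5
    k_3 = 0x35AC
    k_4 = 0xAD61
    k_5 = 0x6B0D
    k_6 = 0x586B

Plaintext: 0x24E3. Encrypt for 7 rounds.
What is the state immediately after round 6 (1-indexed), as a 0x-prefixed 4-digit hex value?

s_0 = plaintext = 0x24E3
s_1 = Round(s_0, k_0) = 0xF1A2
s_2 = Round(s_1, k_1) = 0xDFD3
s_3 = Round(s_2, k_2) = 0x8789
s_4 = Round(s_3, k_3) = 0xB1EC
s_5 = Round(s_4, k_4) = 0x02FA
s_6 = Round(s_5, k_5) = 0xABD0
s_7 = Round(s_6, k_6) = 0x4098

0xABD0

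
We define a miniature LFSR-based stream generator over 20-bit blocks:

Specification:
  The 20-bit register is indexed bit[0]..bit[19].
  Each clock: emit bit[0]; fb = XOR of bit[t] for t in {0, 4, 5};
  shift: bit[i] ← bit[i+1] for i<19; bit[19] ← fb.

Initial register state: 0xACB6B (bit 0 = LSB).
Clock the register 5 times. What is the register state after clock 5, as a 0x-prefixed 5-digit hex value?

reg_0 = 0xACB6B
clock 1: out=1, reg = 0x565B5
clock 2: out=1, reg = 0xAB2DA
clock 3: out=0, reg = 0xD596D
clock 4: out=1, reg = 0x6ACB6
clock 5: out=0, reg = 0x3565B

0x3565B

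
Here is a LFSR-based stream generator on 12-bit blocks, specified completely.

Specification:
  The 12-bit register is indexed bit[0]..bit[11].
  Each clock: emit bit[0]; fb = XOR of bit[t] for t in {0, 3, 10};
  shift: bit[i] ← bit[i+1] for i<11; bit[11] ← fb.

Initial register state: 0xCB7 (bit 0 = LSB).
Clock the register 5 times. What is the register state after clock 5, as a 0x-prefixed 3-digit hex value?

0x565

reg_0 = 0xCB7
clock 1: out=1, reg = 0x65B
clock 2: out=1, reg = 0xB2D
clock 3: out=1, reg = 0x596
clock 4: out=0, reg = 0xACB
clock 5: out=1, reg = 0x565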